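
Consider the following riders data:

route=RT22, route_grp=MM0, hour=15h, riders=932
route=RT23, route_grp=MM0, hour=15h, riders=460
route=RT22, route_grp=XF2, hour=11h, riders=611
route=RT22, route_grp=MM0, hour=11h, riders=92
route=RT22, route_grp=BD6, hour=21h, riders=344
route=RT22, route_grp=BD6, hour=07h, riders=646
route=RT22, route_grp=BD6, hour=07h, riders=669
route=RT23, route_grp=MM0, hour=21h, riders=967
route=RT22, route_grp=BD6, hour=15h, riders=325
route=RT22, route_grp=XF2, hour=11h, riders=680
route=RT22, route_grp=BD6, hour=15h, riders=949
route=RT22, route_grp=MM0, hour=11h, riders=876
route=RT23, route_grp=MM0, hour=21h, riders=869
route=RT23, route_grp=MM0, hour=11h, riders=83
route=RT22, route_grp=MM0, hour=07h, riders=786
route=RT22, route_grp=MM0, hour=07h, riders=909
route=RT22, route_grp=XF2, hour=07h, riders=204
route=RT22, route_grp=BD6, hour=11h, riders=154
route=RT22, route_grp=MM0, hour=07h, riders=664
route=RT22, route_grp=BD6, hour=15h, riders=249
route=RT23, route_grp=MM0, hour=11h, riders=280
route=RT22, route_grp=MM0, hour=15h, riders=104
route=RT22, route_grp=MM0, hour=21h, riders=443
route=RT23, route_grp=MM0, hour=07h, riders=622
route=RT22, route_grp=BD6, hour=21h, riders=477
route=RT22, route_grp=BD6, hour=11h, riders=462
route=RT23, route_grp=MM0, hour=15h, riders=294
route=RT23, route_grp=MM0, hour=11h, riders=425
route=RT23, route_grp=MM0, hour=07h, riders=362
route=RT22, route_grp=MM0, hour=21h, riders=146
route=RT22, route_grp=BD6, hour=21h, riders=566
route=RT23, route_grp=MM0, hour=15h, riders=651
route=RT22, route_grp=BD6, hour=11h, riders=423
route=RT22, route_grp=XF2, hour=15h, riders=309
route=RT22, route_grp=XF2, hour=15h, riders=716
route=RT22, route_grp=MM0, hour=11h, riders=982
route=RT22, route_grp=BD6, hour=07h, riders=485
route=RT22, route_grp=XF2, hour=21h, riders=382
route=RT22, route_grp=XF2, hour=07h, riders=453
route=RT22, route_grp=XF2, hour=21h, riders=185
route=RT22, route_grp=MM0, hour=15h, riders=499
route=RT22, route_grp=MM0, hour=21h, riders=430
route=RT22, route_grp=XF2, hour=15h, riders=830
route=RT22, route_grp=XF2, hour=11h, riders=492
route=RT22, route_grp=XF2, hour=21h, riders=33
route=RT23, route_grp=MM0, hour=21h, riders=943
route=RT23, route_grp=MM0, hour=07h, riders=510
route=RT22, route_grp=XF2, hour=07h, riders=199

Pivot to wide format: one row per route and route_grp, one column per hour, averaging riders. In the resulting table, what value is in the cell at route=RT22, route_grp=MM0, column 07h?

786.33

Rows with route=RT22, route_grp=MM0 and hour=07h: riders values are 786, 909, 664.
(786 + 909 + 664) / 3 = 786.33.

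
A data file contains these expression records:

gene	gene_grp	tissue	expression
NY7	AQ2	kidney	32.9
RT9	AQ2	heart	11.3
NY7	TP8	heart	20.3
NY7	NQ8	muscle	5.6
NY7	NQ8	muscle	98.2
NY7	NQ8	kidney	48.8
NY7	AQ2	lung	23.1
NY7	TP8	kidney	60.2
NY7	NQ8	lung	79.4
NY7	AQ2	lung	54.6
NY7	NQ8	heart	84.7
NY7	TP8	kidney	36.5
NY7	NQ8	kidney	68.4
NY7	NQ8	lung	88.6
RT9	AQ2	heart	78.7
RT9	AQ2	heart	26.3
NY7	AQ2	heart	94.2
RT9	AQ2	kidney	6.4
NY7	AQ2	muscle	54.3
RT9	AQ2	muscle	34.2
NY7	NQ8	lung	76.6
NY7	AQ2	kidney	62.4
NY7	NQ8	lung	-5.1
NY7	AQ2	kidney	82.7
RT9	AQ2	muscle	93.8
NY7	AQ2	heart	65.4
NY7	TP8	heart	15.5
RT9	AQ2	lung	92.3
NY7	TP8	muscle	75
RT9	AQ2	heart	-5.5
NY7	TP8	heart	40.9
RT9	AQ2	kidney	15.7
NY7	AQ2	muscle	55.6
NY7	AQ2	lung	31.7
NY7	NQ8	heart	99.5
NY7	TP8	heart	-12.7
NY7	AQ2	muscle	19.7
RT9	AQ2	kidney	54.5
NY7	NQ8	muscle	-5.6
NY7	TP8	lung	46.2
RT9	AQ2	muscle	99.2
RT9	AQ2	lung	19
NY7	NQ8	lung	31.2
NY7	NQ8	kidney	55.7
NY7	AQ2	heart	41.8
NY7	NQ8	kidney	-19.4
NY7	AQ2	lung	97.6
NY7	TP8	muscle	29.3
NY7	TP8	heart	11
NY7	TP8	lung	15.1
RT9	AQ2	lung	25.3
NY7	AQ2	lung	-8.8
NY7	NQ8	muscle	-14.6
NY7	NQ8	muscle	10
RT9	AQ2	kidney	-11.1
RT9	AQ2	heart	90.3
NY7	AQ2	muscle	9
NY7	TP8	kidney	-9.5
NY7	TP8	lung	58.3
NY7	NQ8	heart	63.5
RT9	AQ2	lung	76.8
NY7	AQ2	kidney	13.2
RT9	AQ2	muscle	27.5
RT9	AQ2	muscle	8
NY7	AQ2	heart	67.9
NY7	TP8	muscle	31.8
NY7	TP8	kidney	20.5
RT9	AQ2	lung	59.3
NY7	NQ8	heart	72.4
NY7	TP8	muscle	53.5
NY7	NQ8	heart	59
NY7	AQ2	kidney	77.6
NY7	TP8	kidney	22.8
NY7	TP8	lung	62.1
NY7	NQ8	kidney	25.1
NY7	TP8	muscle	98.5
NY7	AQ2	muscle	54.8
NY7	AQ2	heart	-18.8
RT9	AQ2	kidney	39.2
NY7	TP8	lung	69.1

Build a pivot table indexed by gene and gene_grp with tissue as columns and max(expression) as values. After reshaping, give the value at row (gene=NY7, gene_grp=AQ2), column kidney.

Rows with gene=NY7, gene_grp=AQ2 and tissue=kidney: expression values are 32.9, 62.4, 82.7, 13.2, 77.6.
max(32.9, 62.4, 82.7, 13.2, 77.6) = 82.7.

82.7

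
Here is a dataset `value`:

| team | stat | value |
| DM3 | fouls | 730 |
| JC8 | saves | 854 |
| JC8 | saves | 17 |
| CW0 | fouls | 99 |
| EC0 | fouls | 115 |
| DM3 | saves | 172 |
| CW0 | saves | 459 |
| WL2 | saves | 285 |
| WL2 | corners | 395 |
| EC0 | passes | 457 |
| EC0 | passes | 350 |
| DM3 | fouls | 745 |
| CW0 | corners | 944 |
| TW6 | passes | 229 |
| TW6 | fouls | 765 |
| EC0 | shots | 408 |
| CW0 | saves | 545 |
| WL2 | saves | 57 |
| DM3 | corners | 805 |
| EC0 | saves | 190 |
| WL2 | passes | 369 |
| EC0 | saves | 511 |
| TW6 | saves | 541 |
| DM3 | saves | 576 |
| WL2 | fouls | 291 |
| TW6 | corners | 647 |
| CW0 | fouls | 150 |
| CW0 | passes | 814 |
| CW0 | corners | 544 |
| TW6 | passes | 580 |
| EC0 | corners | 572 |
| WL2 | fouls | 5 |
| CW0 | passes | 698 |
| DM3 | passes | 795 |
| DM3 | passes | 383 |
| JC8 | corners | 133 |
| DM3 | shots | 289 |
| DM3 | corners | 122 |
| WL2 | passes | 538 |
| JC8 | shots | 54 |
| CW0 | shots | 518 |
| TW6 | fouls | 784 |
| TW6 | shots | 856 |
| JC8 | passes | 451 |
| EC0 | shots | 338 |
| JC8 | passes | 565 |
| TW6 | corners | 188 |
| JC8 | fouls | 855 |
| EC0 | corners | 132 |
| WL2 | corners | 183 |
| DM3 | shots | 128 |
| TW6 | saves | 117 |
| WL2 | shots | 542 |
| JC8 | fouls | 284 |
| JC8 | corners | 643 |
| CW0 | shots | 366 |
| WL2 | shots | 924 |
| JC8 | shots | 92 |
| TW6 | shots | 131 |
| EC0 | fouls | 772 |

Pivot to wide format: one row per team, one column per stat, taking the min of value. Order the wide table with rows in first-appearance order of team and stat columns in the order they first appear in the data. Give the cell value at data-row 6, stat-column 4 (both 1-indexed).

229

With rows in first-appearance order of team, row 6 is team=TW6. stat columns in first-appearance order: fouls, saves, corners, passes, shots; column 4 is passes.
Long rows with team=TW6, stat=passes: min(229, 580) = 229.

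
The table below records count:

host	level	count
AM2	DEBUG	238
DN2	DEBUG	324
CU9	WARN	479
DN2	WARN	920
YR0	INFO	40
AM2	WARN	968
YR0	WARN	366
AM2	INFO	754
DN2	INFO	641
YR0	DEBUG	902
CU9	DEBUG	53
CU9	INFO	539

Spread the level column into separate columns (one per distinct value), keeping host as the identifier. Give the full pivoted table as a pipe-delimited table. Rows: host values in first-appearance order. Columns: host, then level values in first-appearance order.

| host | DEBUG | WARN | INFO |
| AM2 | 238 | 968 | 754 |
| DN2 | 324 | 920 | 641 |
| CU9 | 53 | 479 | 539 |
| YR0 | 902 | 366 | 40 |

Columns: host plus the 3 distinct level values (DEBUG, WARN, INFO).
For example, row AM2 column DEBUG takes count=238 from the long row (AM2, DEBUG).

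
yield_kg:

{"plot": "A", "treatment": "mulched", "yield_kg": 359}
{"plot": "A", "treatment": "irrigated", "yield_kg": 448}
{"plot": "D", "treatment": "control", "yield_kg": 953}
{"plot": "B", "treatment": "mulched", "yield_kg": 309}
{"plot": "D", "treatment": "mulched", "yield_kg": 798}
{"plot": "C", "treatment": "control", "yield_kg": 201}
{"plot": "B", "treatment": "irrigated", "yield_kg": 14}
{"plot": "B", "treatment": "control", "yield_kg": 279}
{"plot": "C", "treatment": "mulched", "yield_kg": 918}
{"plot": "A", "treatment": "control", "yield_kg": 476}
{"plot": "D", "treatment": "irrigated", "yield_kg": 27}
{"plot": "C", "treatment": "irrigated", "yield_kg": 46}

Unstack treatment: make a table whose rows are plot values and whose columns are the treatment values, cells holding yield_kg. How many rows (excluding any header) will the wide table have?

4

4 distinct plot values → 4 rows.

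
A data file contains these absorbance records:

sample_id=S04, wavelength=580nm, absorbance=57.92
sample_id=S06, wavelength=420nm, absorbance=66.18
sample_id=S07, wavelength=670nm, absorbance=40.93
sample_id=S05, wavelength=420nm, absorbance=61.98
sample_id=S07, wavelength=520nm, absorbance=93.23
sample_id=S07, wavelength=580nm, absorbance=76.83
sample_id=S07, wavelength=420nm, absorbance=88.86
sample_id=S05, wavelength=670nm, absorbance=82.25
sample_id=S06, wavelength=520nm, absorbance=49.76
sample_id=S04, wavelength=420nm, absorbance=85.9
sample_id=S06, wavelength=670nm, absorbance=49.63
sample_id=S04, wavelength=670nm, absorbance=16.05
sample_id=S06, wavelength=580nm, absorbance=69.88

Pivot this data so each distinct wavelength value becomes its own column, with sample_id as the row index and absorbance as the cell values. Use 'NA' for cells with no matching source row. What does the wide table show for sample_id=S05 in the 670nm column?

The long row with sample_id=S05, wavelength=670nm has absorbance=82.25.

82.25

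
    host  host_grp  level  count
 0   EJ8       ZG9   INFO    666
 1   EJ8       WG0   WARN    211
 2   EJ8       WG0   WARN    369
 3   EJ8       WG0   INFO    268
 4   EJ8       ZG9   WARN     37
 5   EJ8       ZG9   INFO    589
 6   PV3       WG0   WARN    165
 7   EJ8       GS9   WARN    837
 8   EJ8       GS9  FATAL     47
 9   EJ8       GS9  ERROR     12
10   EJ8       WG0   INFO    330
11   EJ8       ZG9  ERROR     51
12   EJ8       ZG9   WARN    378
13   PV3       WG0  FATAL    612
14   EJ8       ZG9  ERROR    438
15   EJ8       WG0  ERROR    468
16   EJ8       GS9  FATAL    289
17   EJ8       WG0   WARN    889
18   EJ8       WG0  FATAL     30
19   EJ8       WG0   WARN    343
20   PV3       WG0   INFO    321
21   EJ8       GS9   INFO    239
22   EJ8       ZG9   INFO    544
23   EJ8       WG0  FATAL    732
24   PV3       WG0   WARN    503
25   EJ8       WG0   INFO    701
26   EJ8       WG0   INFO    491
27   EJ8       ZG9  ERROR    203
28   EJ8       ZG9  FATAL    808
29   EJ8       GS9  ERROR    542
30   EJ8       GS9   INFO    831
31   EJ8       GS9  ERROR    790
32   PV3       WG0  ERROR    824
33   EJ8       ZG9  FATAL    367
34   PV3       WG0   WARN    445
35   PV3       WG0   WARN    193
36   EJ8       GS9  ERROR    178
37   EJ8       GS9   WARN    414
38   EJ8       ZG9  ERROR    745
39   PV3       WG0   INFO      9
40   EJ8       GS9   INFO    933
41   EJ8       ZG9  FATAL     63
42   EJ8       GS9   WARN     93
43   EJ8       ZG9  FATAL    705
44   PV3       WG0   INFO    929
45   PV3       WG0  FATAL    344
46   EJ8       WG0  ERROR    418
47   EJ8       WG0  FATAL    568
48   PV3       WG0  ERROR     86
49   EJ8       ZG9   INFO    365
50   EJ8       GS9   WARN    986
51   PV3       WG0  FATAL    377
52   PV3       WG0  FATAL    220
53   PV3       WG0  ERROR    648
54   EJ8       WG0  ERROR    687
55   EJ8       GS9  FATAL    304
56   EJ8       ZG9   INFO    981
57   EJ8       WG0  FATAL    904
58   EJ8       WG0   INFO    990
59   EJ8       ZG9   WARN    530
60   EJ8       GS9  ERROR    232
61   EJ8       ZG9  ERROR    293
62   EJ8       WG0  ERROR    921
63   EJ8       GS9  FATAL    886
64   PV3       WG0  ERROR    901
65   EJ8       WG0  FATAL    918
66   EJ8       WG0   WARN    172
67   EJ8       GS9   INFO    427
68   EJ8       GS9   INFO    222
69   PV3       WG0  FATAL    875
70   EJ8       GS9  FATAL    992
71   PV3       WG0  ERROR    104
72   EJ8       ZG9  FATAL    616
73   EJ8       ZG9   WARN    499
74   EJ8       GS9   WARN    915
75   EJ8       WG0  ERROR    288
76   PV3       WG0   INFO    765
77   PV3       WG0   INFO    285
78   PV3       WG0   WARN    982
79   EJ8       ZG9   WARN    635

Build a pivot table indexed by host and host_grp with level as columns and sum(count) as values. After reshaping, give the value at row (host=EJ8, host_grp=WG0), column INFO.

2780

Rows with host=EJ8, host_grp=WG0 and level=INFO: count values are 268, 330, 701, 491, 990.
268 + 330 + 701 + 491 + 990 = 2780.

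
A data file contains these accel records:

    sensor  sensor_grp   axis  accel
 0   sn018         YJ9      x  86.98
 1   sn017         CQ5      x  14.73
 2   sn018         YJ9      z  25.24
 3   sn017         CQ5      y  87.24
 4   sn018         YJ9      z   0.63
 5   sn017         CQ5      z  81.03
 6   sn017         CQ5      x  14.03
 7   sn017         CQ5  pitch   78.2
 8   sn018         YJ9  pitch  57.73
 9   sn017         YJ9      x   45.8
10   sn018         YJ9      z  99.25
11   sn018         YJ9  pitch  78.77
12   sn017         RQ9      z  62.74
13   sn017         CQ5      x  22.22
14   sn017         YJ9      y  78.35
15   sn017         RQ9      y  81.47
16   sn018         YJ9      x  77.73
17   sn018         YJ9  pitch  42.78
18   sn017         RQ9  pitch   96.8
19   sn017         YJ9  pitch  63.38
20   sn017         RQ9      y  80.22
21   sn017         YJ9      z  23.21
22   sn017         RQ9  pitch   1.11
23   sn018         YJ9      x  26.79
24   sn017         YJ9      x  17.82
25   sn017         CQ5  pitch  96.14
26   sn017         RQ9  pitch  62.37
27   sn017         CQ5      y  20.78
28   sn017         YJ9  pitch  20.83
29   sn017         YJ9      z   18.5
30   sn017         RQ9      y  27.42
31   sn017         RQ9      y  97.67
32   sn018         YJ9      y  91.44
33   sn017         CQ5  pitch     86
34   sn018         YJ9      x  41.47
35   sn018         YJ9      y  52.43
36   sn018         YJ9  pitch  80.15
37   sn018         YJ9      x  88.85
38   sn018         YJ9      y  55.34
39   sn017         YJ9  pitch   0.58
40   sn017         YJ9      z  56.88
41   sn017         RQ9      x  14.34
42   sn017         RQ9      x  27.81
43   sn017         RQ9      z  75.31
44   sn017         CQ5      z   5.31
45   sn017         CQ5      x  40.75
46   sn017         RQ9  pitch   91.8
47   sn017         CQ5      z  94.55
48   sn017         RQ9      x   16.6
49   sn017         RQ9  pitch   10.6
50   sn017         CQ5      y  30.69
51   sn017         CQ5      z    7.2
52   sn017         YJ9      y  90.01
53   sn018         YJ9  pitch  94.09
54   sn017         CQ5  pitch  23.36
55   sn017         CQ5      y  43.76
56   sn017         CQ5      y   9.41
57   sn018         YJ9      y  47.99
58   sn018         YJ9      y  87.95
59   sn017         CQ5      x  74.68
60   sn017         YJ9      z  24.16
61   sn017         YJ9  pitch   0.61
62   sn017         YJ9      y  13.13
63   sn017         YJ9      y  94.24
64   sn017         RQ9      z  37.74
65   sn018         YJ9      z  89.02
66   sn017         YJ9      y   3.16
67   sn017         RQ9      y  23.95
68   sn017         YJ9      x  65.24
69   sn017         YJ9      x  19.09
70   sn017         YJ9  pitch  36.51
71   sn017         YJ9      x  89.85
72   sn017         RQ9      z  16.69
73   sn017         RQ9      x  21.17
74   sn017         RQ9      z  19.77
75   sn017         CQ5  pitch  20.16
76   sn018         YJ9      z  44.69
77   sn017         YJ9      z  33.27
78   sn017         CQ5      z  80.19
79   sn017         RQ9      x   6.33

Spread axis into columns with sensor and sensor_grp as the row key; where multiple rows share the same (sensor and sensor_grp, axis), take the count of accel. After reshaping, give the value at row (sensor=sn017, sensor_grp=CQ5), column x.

Rows with sensor=sn017, sensor_grp=CQ5 and axis=x: accel values are 14.73, 14.03, 22.22, 40.75, 74.68.
5 rows match — count = 5.

5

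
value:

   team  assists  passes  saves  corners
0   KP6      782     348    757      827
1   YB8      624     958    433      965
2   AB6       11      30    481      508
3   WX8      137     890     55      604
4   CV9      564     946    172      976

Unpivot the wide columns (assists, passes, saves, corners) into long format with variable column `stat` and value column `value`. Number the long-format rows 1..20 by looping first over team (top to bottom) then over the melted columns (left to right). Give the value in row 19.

20 rows total (5 × 4). Row 19: index ⌊(19-1)/4⌋ = 4 into team → CV9; (19-1) mod 4 = 2 into the melted columns → saves.
So row 19 is (CV9, saves, 172); value = 172.

172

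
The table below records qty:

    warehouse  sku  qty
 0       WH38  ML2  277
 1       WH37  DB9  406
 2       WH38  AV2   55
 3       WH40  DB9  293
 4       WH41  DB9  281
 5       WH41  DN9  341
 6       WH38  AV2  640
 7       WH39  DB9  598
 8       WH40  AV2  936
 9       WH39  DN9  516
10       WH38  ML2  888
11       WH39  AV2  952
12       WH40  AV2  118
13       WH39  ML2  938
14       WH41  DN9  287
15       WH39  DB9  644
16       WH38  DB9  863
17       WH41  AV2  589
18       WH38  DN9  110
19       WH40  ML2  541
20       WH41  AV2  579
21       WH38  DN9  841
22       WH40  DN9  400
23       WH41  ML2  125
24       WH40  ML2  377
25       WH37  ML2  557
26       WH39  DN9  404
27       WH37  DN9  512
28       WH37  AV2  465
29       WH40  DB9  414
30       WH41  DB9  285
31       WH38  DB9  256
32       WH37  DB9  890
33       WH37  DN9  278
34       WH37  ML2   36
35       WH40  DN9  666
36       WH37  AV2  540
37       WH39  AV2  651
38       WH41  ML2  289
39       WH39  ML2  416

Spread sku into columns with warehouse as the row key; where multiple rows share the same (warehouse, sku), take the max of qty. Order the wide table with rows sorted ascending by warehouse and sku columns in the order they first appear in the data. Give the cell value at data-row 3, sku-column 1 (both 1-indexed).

With rows sorted ascending by warehouse, row 3 is warehouse=WH39. sku columns in first-appearance order: ML2, DB9, AV2, DN9; column 1 is ML2.
Long rows with warehouse=WH39, sku=ML2: max(938, 416) = 938.

938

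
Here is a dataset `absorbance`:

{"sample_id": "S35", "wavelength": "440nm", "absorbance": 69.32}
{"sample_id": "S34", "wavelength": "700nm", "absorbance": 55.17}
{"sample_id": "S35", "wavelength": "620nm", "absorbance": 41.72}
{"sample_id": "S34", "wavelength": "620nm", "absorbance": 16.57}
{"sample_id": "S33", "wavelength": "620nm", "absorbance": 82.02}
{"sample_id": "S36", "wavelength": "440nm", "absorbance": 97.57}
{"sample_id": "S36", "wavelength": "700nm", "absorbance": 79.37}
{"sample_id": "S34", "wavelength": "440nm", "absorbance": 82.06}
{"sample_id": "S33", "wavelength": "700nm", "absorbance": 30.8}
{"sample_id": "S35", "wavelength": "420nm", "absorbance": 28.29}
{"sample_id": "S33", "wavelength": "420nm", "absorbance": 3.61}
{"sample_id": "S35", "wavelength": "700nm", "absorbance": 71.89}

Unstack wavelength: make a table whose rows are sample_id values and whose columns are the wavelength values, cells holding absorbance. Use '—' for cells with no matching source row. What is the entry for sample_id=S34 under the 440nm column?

The long row with sample_id=S34, wavelength=440nm has absorbance=82.06.

82.06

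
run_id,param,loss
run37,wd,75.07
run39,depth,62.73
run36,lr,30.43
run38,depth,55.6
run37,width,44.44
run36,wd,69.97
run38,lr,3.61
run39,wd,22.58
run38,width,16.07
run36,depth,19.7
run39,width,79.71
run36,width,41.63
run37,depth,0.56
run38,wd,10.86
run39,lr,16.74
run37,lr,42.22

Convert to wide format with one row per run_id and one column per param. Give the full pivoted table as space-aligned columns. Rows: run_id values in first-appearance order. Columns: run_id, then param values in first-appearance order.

Columns: run_id plus the 4 distinct param values (wd, depth, lr, width).
For example, row run37 column wd takes loss=75.07 from the long row (run37, wd).

run_id  wd     depth  lr     width
run37   75.07  0.56   42.22  44.44
run39   22.58  62.73  16.74  79.71
run36   69.97  19.7   30.43  41.63
run38   10.86  55.6   3.61   16.07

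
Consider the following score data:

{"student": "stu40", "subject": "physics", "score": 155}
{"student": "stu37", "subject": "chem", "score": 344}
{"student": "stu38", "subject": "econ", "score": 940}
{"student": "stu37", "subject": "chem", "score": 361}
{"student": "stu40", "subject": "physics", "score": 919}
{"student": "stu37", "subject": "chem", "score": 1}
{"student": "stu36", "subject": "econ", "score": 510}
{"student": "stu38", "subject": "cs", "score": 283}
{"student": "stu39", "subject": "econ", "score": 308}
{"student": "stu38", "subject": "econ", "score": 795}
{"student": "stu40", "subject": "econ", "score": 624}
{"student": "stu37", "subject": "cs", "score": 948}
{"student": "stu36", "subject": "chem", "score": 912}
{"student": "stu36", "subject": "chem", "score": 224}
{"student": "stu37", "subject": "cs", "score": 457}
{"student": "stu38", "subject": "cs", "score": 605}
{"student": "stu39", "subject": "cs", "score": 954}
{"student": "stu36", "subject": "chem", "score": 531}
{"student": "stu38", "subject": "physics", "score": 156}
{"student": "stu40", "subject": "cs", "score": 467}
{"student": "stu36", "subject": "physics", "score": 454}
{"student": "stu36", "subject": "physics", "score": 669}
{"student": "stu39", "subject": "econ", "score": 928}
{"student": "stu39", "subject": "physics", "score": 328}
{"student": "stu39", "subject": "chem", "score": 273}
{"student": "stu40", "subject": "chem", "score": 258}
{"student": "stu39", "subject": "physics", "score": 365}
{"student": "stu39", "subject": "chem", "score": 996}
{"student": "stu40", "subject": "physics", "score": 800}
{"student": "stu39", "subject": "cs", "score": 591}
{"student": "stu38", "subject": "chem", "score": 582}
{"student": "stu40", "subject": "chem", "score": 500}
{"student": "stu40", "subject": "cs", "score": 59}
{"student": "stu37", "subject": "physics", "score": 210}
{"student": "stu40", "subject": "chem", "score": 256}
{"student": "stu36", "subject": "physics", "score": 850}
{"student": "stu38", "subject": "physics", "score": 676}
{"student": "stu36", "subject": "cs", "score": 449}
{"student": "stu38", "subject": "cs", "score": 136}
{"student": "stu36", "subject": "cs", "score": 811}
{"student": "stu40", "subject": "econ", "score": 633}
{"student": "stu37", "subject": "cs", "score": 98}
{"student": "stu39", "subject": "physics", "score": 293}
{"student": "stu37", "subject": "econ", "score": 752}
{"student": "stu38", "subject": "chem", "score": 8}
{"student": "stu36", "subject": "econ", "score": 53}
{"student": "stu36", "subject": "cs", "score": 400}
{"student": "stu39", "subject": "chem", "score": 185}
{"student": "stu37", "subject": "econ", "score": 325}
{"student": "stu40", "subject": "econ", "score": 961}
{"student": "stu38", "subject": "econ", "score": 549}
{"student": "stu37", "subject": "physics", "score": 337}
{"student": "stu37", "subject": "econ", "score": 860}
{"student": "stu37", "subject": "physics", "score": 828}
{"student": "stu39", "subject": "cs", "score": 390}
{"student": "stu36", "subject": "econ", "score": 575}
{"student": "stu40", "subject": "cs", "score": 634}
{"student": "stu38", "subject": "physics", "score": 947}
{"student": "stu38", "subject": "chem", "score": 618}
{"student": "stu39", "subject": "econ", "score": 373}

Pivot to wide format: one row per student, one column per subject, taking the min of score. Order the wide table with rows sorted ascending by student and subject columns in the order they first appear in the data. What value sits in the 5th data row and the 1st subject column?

With rows sorted ascending by student, row 5 is student=stu40. subject columns in first-appearance order: physics, chem, econ, cs; column 1 is physics.
Long rows with student=stu40, subject=physics: min(155, 919, 800) = 155.

155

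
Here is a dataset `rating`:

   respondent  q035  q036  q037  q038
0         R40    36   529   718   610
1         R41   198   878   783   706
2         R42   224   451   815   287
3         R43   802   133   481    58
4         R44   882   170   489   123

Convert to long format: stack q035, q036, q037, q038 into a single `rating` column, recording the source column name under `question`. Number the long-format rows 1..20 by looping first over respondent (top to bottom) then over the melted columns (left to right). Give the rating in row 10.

451

20 rows total (5 × 4). Row 10: index ⌊(10-1)/4⌋ = 2 into respondent → R42; (10-1) mod 4 = 1 into the melted columns → q036.
So row 10 is (R42, q036, 451); rating = 451.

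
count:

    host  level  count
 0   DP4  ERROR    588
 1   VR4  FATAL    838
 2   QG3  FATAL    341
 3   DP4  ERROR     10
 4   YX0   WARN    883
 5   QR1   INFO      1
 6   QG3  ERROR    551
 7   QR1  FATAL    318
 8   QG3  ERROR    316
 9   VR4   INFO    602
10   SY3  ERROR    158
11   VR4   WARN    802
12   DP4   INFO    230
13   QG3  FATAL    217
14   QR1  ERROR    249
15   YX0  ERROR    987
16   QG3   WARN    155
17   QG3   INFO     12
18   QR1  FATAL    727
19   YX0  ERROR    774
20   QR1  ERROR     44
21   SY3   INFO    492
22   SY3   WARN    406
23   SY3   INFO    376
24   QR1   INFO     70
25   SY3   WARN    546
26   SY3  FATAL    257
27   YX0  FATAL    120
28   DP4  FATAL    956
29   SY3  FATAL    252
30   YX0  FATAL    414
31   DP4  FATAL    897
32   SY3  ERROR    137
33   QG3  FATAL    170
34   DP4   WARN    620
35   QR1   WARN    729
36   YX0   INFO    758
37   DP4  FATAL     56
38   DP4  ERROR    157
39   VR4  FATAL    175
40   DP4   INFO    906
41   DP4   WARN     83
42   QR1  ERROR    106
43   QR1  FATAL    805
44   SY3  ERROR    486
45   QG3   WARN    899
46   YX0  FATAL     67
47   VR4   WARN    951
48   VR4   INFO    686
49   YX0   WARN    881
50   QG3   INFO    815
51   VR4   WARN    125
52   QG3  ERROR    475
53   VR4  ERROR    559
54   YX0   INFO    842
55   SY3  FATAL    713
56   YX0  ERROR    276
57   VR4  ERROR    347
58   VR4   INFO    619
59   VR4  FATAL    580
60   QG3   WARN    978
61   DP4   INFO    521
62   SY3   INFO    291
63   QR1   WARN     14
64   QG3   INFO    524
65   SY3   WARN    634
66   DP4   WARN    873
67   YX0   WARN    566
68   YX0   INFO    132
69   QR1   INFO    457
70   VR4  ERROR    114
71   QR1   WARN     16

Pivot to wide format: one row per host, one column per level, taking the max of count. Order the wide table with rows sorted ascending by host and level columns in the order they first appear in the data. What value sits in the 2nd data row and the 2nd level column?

341

With rows sorted ascending by host, row 2 is host=QG3. level columns in first-appearance order: ERROR, FATAL, WARN, INFO; column 2 is FATAL.
Long rows with host=QG3, level=FATAL: max(341, 217, 170) = 341.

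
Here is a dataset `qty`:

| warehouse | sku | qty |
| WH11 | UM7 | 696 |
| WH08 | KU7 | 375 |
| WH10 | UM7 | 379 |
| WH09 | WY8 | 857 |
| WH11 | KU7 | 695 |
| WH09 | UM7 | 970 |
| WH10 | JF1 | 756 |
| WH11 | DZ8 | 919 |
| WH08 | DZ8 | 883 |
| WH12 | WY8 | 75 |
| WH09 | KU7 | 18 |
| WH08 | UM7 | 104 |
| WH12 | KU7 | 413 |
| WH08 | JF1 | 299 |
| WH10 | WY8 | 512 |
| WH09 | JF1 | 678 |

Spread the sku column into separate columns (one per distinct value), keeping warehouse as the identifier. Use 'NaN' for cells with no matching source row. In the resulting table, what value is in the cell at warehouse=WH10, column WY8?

512

The long row with warehouse=WH10, sku=WY8 has qty=512.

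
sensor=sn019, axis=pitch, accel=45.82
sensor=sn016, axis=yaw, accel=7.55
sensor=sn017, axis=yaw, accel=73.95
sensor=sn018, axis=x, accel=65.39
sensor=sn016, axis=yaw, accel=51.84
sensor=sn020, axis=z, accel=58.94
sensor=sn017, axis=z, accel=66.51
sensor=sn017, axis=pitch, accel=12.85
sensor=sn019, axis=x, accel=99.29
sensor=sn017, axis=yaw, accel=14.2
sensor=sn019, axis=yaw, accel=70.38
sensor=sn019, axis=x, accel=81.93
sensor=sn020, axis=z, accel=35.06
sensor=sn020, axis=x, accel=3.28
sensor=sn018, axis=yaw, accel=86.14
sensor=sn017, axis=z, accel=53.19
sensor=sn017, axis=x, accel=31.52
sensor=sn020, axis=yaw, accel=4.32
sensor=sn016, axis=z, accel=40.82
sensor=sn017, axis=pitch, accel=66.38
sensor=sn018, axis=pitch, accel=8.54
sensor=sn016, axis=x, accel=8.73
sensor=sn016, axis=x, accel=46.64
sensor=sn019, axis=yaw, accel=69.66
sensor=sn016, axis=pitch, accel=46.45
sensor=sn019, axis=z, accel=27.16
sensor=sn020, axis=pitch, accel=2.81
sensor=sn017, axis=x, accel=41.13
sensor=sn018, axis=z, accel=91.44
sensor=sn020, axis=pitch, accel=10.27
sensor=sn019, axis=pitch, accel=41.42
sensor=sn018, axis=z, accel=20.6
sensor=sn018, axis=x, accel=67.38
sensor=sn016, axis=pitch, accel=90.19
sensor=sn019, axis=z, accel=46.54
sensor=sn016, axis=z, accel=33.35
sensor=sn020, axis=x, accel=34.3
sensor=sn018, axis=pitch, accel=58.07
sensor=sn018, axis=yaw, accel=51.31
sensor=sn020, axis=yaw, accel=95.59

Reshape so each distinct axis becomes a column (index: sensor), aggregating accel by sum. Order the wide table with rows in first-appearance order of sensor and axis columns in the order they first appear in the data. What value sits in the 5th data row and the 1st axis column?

13.08

With rows in first-appearance order of sensor, row 5 is sensor=sn020. axis columns in first-appearance order: pitch, yaw, x, z; column 1 is pitch.
Long rows with sensor=sn020, axis=pitch: 2.81 + 10.27 = 13.08.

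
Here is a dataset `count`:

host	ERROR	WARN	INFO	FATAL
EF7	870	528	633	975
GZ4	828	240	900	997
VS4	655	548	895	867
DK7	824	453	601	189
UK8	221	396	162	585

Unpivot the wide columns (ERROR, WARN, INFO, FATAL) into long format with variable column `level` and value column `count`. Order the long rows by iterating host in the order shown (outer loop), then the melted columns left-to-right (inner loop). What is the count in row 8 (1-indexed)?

997

20 rows total (5 × 4). Row 8: index ⌊(8-1)/4⌋ = 1 into host → GZ4; (8-1) mod 4 = 3 into the melted columns → FATAL.
So row 8 is (GZ4, FATAL, 997); count = 997.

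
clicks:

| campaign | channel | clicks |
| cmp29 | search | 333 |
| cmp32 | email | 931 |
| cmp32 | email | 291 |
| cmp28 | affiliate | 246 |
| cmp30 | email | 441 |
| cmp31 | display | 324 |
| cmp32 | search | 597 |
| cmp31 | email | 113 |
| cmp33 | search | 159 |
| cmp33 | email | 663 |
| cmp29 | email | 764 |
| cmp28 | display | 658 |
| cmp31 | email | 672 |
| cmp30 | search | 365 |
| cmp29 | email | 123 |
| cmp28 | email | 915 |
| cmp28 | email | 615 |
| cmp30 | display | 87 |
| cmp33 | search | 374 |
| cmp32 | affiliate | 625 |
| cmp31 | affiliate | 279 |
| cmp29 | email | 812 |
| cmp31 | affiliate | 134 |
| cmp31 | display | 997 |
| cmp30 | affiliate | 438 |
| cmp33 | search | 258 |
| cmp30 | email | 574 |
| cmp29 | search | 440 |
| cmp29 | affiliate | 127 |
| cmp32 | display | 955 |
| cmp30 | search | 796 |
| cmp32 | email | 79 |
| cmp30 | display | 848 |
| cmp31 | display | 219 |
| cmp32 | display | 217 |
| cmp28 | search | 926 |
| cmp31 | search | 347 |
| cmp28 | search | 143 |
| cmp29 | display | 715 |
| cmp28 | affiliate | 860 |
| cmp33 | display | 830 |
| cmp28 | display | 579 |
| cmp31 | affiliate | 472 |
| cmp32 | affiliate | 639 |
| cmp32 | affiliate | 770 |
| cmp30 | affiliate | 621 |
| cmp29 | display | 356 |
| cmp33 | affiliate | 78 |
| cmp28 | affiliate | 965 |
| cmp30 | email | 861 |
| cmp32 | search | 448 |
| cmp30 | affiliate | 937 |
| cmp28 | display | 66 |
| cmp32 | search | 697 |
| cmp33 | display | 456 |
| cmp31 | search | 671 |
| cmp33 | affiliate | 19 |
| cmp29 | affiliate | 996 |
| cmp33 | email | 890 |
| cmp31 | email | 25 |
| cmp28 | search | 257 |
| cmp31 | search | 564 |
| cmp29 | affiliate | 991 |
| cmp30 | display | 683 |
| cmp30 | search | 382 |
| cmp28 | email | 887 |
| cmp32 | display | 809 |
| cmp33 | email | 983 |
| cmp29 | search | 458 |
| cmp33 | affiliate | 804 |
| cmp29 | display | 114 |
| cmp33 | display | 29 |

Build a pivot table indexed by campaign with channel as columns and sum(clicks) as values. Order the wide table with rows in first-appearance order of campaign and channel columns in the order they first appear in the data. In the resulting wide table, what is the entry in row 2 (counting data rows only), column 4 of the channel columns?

1981

With rows in first-appearance order of campaign, row 2 is campaign=cmp32. channel columns in first-appearance order: search, email, affiliate, display; column 4 is display.
Long rows with campaign=cmp32, channel=display: 955 + 217 + 809 = 1981.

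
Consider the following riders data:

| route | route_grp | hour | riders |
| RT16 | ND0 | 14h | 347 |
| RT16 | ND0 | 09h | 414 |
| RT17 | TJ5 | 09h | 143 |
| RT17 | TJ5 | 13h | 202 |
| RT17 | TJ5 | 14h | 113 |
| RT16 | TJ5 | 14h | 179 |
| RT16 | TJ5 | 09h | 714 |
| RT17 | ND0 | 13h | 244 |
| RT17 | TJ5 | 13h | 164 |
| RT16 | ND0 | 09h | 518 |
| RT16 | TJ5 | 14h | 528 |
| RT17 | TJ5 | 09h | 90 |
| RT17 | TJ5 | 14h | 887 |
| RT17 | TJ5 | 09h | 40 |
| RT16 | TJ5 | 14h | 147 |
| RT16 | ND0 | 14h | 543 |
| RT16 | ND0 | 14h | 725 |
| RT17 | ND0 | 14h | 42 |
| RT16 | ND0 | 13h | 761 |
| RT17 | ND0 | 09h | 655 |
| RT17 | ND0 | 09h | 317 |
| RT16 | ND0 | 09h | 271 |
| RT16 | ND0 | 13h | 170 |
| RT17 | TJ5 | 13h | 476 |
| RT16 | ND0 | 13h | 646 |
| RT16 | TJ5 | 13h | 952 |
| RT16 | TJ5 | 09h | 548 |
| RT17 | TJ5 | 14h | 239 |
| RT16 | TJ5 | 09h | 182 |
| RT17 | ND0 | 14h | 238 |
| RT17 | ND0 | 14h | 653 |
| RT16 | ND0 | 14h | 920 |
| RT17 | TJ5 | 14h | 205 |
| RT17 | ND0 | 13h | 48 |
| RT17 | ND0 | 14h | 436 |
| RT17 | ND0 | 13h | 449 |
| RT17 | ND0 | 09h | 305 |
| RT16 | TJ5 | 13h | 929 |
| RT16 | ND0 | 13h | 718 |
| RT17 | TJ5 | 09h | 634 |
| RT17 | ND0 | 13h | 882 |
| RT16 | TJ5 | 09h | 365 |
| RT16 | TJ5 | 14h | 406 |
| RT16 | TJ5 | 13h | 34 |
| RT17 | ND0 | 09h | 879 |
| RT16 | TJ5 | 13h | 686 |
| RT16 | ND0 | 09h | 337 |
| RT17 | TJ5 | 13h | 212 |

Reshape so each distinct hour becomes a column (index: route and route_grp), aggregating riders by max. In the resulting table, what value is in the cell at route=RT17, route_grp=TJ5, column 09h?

634

Rows with route=RT17, route_grp=TJ5 and hour=09h: riders values are 143, 90, 40, 634.
max(143, 90, 40, 634) = 634.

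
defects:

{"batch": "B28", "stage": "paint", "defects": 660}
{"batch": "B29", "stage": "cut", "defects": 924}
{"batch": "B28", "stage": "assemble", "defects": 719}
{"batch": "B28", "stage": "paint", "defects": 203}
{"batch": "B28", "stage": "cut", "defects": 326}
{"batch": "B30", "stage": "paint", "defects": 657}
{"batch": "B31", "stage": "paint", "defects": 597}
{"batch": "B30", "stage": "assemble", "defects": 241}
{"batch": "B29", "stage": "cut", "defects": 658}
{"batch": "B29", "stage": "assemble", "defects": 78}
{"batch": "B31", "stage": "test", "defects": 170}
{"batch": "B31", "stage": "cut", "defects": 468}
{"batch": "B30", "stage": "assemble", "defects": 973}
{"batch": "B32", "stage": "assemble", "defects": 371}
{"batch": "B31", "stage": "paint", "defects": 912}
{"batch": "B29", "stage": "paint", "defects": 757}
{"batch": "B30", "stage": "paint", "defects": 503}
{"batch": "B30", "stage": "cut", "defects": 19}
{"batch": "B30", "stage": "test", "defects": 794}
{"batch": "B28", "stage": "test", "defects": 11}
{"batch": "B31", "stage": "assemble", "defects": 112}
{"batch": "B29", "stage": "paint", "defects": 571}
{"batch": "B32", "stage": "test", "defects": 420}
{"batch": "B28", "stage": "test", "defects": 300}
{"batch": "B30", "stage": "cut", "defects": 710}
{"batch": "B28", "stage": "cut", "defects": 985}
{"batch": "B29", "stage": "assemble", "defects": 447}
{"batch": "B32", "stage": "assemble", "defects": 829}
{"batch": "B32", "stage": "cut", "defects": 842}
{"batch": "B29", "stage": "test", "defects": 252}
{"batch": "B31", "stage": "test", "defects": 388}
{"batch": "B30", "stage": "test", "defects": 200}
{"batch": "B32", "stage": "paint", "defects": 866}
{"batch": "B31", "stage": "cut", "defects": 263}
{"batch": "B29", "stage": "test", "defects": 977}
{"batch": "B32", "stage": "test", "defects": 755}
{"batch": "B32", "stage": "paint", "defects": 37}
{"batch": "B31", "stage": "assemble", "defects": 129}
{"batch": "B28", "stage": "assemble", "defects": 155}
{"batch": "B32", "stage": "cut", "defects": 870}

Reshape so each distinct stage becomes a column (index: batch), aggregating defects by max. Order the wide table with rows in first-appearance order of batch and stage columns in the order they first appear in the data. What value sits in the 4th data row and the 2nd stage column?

468

With rows in first-appearance order of batch, row 4 is batch=B31. stage columns in first-appearance order: paint, cut, assemble, test; column 2 is cut.
Long rows with batch=B31, stage=cut: max(468, 263) = 468.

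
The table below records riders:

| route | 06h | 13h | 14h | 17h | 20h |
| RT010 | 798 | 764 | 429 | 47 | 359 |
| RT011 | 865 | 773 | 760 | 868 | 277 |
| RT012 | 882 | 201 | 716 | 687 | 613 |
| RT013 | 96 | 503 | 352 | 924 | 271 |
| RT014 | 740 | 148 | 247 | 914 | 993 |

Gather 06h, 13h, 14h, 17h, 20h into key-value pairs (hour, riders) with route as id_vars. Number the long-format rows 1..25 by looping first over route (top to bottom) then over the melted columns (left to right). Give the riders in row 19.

25 rows total (5 × 5). Row 19: index ⌊(19-1)/5⌋ = 3 into route → RT013; (19-1) mod 5 = 3 into the melted columns → 17h.
So row 19 is (RT013, 17h, 924); riders = 924.

924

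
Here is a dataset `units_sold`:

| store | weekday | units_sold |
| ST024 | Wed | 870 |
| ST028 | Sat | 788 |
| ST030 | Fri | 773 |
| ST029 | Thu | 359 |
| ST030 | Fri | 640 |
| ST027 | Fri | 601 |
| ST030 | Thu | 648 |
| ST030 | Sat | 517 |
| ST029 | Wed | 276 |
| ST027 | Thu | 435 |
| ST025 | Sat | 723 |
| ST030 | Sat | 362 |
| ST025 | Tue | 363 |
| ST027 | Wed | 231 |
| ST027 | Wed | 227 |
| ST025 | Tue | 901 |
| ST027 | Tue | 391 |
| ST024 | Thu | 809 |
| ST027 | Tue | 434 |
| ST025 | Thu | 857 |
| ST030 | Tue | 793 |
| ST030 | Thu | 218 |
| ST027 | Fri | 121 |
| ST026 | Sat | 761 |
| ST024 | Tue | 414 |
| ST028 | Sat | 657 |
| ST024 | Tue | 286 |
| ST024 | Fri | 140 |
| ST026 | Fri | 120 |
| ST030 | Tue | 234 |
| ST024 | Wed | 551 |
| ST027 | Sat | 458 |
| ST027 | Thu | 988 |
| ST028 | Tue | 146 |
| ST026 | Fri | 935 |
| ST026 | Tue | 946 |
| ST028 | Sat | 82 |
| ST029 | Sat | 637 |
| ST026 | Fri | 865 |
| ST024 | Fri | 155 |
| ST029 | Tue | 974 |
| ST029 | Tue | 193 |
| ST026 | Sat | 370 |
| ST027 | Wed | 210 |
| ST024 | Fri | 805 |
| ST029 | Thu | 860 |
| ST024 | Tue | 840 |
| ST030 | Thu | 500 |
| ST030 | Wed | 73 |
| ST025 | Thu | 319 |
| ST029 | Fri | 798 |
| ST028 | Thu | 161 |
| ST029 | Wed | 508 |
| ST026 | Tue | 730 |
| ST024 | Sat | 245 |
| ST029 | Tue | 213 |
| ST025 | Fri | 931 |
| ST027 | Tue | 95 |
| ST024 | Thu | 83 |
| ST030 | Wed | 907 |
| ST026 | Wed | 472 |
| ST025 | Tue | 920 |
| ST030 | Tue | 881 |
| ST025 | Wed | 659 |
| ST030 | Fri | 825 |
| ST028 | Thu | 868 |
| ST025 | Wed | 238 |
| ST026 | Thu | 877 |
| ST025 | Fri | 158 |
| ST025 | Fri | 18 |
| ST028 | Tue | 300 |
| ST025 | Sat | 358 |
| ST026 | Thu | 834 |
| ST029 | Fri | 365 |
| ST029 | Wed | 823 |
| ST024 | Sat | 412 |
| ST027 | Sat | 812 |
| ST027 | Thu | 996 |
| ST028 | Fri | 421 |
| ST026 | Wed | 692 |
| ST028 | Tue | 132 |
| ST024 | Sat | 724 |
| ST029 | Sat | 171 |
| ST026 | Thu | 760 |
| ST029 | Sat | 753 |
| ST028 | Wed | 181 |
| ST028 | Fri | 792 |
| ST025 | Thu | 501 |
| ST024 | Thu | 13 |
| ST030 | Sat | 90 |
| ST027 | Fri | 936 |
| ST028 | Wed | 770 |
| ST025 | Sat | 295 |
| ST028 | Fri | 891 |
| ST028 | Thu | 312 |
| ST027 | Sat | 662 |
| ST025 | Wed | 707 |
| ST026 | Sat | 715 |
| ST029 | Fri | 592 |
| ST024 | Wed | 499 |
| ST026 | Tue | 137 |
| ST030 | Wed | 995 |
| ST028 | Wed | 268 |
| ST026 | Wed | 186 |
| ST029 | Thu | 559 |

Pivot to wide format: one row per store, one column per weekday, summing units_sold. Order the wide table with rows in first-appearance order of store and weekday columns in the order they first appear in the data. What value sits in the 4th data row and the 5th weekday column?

With rows in first-appearance order of store, row 4 is store=ST029. weekday columns in first-appearance order: Wed, Sat, Fri, Thu, Tue; column 5 is Tue.
Long rows with store=ST029, weekday=Tue: 974 + 193 + 213 = 1380.

1380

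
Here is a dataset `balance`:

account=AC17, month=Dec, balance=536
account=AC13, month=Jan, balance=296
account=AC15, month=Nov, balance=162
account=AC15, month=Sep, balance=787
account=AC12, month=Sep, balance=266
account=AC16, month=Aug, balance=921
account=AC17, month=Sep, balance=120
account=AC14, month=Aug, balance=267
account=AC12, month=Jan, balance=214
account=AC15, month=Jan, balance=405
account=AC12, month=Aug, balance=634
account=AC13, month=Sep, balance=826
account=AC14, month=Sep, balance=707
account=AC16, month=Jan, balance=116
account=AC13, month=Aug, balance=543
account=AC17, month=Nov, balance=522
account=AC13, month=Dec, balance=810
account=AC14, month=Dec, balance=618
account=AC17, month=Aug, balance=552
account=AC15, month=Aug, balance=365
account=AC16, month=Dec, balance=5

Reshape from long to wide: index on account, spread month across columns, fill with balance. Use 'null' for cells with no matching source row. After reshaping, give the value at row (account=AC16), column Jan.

116

The long row with account=AC16, month=Jan has balance=116.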